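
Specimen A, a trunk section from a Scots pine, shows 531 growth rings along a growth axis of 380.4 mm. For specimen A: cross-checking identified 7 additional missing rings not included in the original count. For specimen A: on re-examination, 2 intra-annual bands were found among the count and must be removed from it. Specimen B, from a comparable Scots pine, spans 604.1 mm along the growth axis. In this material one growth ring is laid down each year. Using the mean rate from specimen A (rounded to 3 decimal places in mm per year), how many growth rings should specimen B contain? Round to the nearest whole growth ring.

Specimen A: true growth ring count = 531 − 2 + 7 = 536.
A: 380.4 mm over 536 years gives 380.4 / 536 ≈ 0.710 mm/yr.
B spans 604.1 / 0.710 = 850.85 years ≈ 851 growth rings.

851 growth rings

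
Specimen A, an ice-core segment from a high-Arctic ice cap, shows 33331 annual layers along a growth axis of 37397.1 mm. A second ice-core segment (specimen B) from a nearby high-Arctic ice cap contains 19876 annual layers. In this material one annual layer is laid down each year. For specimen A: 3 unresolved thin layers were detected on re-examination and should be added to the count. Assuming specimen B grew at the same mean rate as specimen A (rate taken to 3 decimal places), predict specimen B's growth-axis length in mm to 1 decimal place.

22300.9 mm

Specimen A: adjusted count: 33331 + 3 = 33334 annual layers.
A: Mean rate = 37397.1 mm / 33334 years ≈ 1.122 mm/yr.
For B, 1.122 mm/year × 19876 years = 22300.9 mm.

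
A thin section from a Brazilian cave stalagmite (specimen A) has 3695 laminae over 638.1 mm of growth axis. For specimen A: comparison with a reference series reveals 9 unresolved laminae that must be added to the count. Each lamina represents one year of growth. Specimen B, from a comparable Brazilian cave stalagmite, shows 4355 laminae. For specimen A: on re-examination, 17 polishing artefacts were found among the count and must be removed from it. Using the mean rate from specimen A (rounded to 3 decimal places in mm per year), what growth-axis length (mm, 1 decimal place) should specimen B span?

753.4 mm

Specimen A: true lamina count = 3695 − 17 + 9 = 3687.
A: 638.1 mm over 3687 years gives 638.1 / 3687 ≈ 0.173 mm/yr.
For B, 0.173 mm/year × 4355 years = 753.4 mm.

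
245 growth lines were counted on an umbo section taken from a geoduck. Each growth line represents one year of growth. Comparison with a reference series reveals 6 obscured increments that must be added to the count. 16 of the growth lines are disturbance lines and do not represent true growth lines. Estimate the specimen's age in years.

235 years

After corrections the count is 245 − 16 + 6 = 235 growth lines.
One growth line per year makes the duration 235 years.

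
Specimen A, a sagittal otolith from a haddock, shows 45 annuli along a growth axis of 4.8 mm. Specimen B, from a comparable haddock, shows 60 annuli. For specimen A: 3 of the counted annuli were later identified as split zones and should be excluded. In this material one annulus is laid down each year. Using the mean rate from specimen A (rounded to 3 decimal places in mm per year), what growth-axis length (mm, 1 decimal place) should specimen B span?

Specimen A: adjusted count: 45 − 3 = 42 annuli.
A: 4.8 mm over 42 years gives 4.8 / 42 ≈ 0.114 mm per year.
Length of B = 0.114 × 60 = 6.8 mm.

6.8 mm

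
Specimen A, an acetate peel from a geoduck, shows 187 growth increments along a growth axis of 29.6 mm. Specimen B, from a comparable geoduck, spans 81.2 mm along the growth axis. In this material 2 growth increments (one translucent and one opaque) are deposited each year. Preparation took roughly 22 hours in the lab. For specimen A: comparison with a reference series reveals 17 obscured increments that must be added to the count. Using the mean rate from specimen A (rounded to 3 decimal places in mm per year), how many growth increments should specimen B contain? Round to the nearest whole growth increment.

Specimen A: true growth increment count = 187 + 17 = 204.
Specimen A: dividing by 2 growth increments per year: 204 / 2 = 102 years.
A: 29.6 mm over 102 years gives 29.6 / 102 ≈ 0.290 mm/yr.
For B, 81.2 / 0.290 = 280.00 years; at 2 growth increments per year that is 280.00 × 2 ≈ 560 growth increments.

560 growth increments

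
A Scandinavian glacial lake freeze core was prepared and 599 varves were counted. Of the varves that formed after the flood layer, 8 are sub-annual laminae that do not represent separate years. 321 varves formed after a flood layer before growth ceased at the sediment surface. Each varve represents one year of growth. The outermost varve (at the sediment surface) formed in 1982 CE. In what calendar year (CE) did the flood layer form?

321 varves formed after the flood layer.
Excluding 8 false varves: 321 − 8 = 313.
1982 − 313 = 1669 CE.

1669 CE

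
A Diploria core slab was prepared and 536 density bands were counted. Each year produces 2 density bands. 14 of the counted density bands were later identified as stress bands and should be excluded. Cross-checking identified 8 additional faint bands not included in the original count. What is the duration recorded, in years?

265 years

After corrections the count is 536 − 14 + 8 = 530 density bands.
530 density bands at 2 per year is 530 / 2 = 265 years.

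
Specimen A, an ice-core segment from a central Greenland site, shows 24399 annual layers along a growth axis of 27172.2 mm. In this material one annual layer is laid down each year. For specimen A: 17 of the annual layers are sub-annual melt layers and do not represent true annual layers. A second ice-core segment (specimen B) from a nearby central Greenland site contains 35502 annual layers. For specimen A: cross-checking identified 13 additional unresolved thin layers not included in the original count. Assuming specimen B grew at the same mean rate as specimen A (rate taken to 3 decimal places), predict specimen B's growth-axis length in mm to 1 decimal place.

39549.2 mm

Specimen A: adjusted count: 24399 − 17 + 13 = 24395 annual layers.
A: 27172.2 mm over 24395 years gives 27172.2 / 24395 ≈ 1.114 mm/yr.
Length of B = 1.114 × 35502 = 39549.2 mm.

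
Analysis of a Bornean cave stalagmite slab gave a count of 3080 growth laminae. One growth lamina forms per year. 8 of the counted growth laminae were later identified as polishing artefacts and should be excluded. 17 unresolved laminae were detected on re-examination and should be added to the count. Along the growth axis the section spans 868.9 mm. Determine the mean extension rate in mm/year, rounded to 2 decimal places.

True growth lamina count = 3080 − 8 + 17 = 3089.
Extension rate ≈ 868.9 / 3089 = 0.28 mm/year.

0.28 mm/year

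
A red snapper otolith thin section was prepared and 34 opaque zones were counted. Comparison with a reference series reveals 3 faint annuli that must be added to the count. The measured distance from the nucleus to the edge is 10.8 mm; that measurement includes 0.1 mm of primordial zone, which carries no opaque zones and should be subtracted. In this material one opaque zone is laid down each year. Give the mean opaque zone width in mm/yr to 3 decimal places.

True opaque zone count = 34 + 3 = 37.
Removing the 0.1 mm offcut leaves 10.8 − 0.1 = 10.7 mm.
Mean rate = 10.7 mm / 37 years ≈ 0.289 mm/yr.

0.289 mm/yr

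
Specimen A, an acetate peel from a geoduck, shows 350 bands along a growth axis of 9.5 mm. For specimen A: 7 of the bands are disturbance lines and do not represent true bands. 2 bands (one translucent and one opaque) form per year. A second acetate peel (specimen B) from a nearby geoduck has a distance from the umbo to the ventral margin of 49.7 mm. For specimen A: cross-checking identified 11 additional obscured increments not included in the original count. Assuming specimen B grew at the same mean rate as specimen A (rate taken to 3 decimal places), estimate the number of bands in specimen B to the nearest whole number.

Specimen A: true band count = 350 − 7 + 11 = 354.
Specimen A: dividing by 2 bands per year: 354 / 2 = 177 years.
A: 9.5 mm over 177 years gives 9.5 / 177 ≈ 0.054 mm/yr.
For B, 49.7 / 0.054 = 920.37 years; at 2 bands per year that is 920.37 × 2 ≈ 1841 bands.

1841 bands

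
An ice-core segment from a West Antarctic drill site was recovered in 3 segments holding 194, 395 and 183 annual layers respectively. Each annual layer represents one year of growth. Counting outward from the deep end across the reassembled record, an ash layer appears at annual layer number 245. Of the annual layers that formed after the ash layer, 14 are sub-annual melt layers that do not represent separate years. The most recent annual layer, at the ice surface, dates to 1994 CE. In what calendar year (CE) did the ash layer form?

1481 CE

Total annual layers = 194 + 395 + 183 = 772.
772 − 245 = 527 annual layers lie beyond the ash layer toward the ice surface.
Removing the 14 false annual layers leaves 527 − 14 = 513 true annual layers beyond the ash layer.
Counting back 513 years from 1994 CE places the ash layer in 1994 − 513 = 1481 CE.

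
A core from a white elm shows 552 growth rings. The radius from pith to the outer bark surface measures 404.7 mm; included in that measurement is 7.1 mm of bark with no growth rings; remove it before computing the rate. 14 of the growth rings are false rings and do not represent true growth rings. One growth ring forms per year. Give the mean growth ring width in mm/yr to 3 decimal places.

0.739 mm/yr

Adjusted count: 552 − 14 = 538 growth rings.
Net length = 404.7 − 7.1 = 397.6 mm.
Extension rate ≈ 397.6 / 538 = 0.739 mm/yr.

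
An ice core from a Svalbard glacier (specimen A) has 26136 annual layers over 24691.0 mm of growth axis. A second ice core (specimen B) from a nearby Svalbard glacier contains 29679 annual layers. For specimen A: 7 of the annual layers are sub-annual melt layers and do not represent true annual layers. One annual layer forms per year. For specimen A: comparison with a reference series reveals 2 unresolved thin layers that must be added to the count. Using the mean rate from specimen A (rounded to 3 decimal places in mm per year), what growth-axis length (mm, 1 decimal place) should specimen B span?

28046.7 mm

Specimen A: true annual layer count = 26136 − 7 + 2 = 26131.
A: Extension rate ≈ 24691.0 / 26131 = 0.945 mm/yr.
Length of B = 0.945 × 29679 = 28046.7 mm.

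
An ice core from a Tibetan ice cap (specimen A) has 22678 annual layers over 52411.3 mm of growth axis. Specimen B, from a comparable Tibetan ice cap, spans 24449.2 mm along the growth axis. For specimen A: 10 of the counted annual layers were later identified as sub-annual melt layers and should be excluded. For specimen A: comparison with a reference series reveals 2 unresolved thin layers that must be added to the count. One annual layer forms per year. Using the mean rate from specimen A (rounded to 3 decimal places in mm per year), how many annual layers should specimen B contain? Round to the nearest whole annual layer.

10575 annual layers

Specimen A: correcting the raw count gives 22678 − 10 + 2 = 22670 true annual layers.
A: Extension rate ≈ 52411.3 / 22670 = 2.312 mm/year.
Specimen B: 24449.2 mm / 2.312 mm per year = 10574.91 years ≈ 10575 annual layers.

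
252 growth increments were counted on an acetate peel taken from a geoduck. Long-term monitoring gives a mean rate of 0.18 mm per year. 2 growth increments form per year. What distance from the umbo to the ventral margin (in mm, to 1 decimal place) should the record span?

22.7 mm

Dividing by 2 growth increments per year: 252 / 2 = 126 years.
Predicted length = 0.18 mm/year × 126 years = 22.7 mm.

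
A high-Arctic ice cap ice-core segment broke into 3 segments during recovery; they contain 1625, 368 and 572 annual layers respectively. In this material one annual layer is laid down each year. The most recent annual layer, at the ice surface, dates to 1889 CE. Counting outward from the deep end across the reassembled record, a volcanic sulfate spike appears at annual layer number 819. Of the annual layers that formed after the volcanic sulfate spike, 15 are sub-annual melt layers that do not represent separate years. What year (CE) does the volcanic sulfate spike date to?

158 CE

Total annual layers = 1625 + 368 + 572 = 2565.
2565 − 819 = 1746 annual layers lie beyond the volcanic sulfate spike toward the ice surface.
Excluding 15 false annual layers: 1746 − 15 = 1731.
1889 − 1731 = 158 CE.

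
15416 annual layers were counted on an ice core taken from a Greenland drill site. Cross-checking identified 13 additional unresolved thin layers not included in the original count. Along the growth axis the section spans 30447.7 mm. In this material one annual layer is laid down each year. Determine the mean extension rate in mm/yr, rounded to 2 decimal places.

After corrections the count is 15416 + 13 = 15429 annual layers.
Mean rate = 30447.7 mm / 15429 years ≈ 1.97 mm/yr.

1.97 mm/yr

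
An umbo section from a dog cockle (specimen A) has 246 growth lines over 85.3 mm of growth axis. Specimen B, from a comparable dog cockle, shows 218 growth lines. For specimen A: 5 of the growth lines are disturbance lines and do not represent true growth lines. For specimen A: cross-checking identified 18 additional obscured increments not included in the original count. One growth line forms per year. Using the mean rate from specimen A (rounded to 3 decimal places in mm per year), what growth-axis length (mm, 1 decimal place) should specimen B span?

Specimen A: adjusted count: 246 − 5 + 18 = 259 growth lines.
A: Extension rate ≈ 85.3 / 259 = 0.329 mm/year.
B's length ≈ 0.329 × 218 = 71.7 mm.

71.7 mm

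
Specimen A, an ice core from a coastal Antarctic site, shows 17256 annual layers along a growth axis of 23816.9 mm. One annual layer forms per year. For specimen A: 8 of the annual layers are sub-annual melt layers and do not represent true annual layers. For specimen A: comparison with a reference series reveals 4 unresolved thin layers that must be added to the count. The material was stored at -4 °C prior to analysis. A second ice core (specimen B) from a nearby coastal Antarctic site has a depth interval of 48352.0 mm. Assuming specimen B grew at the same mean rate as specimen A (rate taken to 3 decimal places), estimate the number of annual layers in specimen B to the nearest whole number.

35012 annual layers

Specimen A: adjusted count: 17256 − 8 + 4 = 17252 annual layers.
A: Extension rate ≈ 23816.9 / 17252 = 1.381 mm/yr.
B spans 48352.0 / 1.381 = 35012.31 years ≈ 35012 annual layers.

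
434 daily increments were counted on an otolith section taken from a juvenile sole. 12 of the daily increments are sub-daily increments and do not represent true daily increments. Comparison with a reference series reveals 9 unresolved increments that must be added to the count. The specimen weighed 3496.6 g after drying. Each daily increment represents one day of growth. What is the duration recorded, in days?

True daily increment count = 434 − 12 + 9 = 431.
One daily increment per day makes the duration 431 days.

431 d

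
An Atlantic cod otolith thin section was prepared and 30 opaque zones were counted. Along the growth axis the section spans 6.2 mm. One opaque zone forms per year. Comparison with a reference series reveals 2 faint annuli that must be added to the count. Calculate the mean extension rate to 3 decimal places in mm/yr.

0.194 mm/yr

After corrections the count is 30 + 2 = 32 opaque zones.
Mean rate = 6.2 mm / 32 years ≈ 0.194 mm/yr.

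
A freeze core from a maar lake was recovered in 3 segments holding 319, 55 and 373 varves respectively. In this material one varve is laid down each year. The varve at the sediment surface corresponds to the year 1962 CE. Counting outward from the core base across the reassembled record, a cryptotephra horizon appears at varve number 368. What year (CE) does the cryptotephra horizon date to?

Total varves = 319 + 55 + 373 = 747.
Between varve 368 and the sediment surface there are 747 − 368 = 379 varves.
Counting back 379 years from 1962 CE places the cryptotephra horizon in 1962 − 379 = 1583 CE.

1583 CE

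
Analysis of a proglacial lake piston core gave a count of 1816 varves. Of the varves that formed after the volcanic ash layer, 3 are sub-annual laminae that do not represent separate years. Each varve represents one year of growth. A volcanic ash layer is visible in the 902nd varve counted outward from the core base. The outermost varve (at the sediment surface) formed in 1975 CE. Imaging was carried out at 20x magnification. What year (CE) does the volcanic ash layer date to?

1064 CE

The volcanic ash layer sits at varve 902 from the core base, so 1816 − 902 = 914 varves formed after it.
Excluding 3 false varves: 914 − 3 = 911.
1975 − 911 = 1064 CE.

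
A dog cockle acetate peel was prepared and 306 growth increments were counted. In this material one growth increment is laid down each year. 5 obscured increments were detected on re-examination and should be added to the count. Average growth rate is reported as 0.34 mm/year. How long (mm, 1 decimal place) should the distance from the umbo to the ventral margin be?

Correcting the raw count gives 306 + 5 = 311 true growth increments.
311 years at 0.34 mm/year gives 0.34 × 311 = 105.7 mm.

105.7 mm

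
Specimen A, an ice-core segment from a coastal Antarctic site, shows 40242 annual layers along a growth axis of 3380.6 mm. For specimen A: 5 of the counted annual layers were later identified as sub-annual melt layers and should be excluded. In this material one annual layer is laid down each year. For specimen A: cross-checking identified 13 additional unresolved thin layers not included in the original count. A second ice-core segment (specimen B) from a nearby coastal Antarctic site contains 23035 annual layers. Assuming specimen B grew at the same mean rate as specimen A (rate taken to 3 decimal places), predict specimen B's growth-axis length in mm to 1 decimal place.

1934.9 mm

Specimen A: after corrections the count is 40242 − 5 + 13 = 40250 annual layers.
A: 3380.6 mm over 40250 years gives 3380.6 / 40250 ≈ 0.084 mm/year.
Length of B = 0.084 × 23035 = 1934.9 mm.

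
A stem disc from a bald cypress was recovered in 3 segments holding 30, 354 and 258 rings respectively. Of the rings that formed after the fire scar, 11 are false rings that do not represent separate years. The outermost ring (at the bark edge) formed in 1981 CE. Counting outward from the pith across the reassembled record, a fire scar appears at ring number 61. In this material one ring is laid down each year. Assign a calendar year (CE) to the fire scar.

Total rings = 30 + 354 + 258 = 642.
The fire scar sits at ring 61 from the pith, so 642 − 61 = 581 rings formed after it.
Excluding 11 false rings: 581 − 11 = 570.
1981 − 570 = 1411 CE.

1411 CE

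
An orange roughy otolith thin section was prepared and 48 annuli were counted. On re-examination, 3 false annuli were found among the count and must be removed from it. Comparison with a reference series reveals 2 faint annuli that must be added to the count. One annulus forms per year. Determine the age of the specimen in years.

47 years

True annulus count = 48 − 3 + 2 = 47.
At one annulus per year, that is 47 years.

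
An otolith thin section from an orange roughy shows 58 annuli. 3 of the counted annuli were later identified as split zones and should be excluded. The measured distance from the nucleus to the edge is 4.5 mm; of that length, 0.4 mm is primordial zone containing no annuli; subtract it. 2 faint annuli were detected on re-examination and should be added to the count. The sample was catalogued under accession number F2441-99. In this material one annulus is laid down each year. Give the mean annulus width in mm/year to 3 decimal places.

0.072 mm/year

True annulus count = 58 − 3 + 2 = 57.
Net length = 4.5 − 0.4 = 4.1 mm.
Extension rate ≈ 4.1 / 57 = 0.072 mm/year.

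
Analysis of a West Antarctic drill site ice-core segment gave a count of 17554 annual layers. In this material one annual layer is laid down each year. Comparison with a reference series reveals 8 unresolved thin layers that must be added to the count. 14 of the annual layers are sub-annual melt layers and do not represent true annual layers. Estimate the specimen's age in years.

After corrections the count is 17554 − 14 + 8 = 17548 annual layers.
One annual layer per year makes the duration 17548 years.

17548 years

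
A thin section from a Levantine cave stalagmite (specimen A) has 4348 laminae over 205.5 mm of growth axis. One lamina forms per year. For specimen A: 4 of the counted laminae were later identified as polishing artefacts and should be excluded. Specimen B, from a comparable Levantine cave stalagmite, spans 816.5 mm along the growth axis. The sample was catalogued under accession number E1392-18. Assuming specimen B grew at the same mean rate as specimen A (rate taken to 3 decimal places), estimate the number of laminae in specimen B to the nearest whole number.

Specimen A: correcting the raw count gives 4348 − 4 = 4344 true laminae.
A: Mean rate = 205.5 mm / 4344 years ≈ 0.047 mm/yr.
B spans 816.5 / 0.047 = 17372.34 years ≈ 17372 laminae.

17372 laminae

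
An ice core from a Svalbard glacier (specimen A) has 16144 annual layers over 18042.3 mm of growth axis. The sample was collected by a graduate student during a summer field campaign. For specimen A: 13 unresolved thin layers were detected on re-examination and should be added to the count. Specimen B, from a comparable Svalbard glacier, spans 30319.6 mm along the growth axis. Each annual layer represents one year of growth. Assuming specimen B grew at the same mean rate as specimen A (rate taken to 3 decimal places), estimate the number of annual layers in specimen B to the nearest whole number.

Specimen A: true annual layer count = 16144 + 13 = 16157.
A: Mean rate = 18042.3 mm / 16157 years ≈ 1.117 mm/year.
For B, 30319.6 / 1.117 = 27143.78 years ≈ 27144 annual layers.

27144 annual layers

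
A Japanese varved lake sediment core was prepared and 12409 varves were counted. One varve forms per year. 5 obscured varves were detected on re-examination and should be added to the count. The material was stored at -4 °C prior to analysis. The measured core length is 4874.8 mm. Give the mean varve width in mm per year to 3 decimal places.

0.393 mm per year

Adjusted count: 12409 + 5 = 12414 varves.
Extension rate ≈ 4874.8 / 12414 = 0.393 mm per year.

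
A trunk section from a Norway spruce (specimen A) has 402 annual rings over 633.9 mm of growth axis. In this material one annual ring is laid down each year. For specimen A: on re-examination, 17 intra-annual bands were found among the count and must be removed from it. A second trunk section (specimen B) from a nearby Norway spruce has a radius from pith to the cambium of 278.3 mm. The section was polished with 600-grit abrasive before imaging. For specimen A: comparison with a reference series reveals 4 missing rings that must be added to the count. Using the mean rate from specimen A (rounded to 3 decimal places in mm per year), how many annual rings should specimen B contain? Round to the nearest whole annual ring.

171 annual rings

Specimen A: true annual ring count = 402 − 17 + 4 = 389.
A: 633.9 mm over 389 years gives 633.9 / 389 ≈ 1.630 mm per year.
Specimen B: 278.3 mm / 1.630 mm per year = 170.74 years ≈ 171 annual rings.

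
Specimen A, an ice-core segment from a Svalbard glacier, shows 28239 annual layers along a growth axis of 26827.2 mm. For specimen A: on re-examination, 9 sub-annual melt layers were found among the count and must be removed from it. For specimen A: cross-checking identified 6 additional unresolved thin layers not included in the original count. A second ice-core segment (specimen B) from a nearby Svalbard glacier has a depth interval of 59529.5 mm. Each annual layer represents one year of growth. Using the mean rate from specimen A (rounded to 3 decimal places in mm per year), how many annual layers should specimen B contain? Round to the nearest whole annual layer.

62663 annual layers

Specimen A: correcting the raw count gives 28239 − 9 + 6 = 28236 true annual layers.
A: Mean rate = 26827.2 mm / 28236 years ≈ 0.950 mm per year.
B spans 59529.5 / 0.950 = 62662.63 years ≈ 62663 annual layers.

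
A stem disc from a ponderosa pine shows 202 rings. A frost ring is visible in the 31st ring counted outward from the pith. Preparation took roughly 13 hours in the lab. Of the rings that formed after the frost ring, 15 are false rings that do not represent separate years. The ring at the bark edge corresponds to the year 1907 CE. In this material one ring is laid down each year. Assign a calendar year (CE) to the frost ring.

The frost ring sits at ring 31 from the pith, so 202 − 31 = 171 rings formed after it.
171 − 15 false = 156 true rings after the frost ring.
Counting back 156 years from 1907 CE places the frost ring in 1907 − 156 = 1751 CE.

1751 CE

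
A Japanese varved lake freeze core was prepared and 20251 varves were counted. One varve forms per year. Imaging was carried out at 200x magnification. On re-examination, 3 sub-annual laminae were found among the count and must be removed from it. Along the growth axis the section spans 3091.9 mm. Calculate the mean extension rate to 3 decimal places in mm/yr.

0.153 mm/yr

Adjusted count: 20251 − 3 = 20248 varves.
Extension rate ≈ 3091.9 / 20248 = 0.153 mm/yr.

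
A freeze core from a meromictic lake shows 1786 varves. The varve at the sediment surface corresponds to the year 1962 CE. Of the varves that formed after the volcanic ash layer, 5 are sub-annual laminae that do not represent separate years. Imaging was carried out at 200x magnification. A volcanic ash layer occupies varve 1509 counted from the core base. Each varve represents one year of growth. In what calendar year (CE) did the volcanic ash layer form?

The volcanic ash layer sits at varve 1509 from the core base, so 1786 − 1509 = 277 varves formed after it.
277 − 5 false = 272 true varves after the volcanic ash layer.
1962 − 272 = 1690 CE.

1690 CE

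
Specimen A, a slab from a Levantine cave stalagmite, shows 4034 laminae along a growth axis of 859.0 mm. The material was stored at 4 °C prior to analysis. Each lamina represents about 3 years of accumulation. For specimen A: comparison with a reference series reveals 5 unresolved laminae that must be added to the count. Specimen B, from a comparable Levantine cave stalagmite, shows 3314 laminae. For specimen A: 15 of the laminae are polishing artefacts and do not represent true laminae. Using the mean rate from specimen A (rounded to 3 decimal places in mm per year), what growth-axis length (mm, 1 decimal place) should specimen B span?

Specimen A: true lamina count = 4034 − 15 + 5 = 4024.
Specimen A: multiplying by 3 years per lamina: 4024 × 3 = 12072 years.
A: Extension rate ≈ 859.0 / 12072 = 0.071 mm per year.
Specimen B: 3314 laminae at 3 years each span 3314 × 3 = 9942 years. For B, 0.071 mm/year × 9942 years = 705.9 mm.

705.9 mm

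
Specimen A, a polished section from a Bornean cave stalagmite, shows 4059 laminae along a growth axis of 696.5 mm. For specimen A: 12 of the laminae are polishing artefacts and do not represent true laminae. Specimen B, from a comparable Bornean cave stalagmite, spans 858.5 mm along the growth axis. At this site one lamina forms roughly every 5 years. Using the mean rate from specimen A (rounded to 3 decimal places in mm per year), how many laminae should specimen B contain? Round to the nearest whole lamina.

Specimen A: true lamina count = 4059 − 12 = 4047.
Specimen A: multiplying by 5 years per lamina: 4047 × 5 = 20235 years.
A: 696.5 mm over 20235 years gives 696.5 / 20235 ≈ 0.034 mm/year.
B spans 858.5 / 0.034 = 25250.00 years; at 5 years per lamina that is 25250.00 / 5 ≈ 5050 laminae.

5050 laminae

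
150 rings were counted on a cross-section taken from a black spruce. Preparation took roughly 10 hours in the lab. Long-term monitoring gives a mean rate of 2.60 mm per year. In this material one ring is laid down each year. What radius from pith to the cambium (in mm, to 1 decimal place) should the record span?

390.0 mm

The record spans 150 years at 2.60 mm per year.
Predicted length = 2.60 mm/year × 150 years = 390.0 mm.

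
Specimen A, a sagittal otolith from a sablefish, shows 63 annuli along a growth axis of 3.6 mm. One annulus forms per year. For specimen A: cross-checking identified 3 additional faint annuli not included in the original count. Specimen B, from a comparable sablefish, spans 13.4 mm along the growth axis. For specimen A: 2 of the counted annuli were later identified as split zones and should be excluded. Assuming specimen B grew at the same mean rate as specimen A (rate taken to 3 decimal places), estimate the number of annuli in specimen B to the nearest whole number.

Specimen A: true annulus count = 63 − 2 + 3 = 64.
A: Extension rate ≈ 3.6 / 64 = 0.056 mm per year.
For B, 13.4 / 0.056 = 239.29 years ≈ 239 annuli.

239 annuli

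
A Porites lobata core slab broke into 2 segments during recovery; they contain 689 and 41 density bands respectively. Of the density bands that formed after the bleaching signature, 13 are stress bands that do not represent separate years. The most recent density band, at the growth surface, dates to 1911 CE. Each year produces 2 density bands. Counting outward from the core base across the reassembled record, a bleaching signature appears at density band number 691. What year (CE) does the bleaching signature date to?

Total density bands = 689 + 41 = 730.
The bleaching signature sits at density band 691 from the core base, so 730 − 691 = 39 density bands formed after it.
Excluding 13 false density bands: 39 − 13 = 26.
With 2 density bands per year, 26 / 2 = 13 years.
1911 − 13 = 1898 CE.

1898 CE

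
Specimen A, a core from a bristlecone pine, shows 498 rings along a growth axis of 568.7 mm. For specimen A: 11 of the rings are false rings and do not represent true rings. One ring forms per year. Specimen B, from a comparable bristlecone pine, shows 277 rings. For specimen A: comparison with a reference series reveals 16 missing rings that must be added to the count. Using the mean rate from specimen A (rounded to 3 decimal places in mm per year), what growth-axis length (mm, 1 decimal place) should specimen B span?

313.3 mm

Specimen A: after corrections the count is 498 − 11 + 16 = 503 rings.
A: Extension rate ≈ 568.7 / 503 = 1.131 mm/yr.
For B, 1.131 mm/year × 277 years = 313.3 mm.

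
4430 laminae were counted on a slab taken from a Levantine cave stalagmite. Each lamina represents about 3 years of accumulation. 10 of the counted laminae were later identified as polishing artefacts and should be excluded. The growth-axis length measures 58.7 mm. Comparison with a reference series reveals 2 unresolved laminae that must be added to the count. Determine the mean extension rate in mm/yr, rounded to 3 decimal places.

0.004 mm/yr

Correcting the raw count gives 4430 − 10 + 2 = 4422 true laminae.
At 3 years per lamina, 4422 × 3 = 13266 years.
Extension rate ≈ 58.7 / 13266 = 0.004 mm/yr.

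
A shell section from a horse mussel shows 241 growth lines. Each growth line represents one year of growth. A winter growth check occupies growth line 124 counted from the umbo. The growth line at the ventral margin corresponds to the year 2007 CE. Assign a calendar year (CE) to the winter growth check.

1890 CE

The winter growth check sits at growth line 124 from the umbo, so 241 − 124 = 117 growth lines formed after it.
Counting back 117 years from 2007 CE places the winter growth check in 2007 − 117 = 1890 CE.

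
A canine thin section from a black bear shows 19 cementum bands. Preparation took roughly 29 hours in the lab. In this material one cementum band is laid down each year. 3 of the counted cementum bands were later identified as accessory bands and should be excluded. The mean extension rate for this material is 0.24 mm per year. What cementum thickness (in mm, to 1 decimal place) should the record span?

3.8 mm

After corrections the count is 19 − 3 = 16 cementum bands.
16 years at 0.24 mm/year gives 0.24 × 16 = 3.8 mm.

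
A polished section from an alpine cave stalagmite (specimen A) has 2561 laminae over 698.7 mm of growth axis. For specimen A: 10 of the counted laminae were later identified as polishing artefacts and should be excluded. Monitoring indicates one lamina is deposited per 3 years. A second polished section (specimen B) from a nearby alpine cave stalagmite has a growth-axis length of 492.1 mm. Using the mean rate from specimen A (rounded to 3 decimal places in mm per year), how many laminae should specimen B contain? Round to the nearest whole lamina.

Specimen A: true lamina count = 2561 − 10 = 2551.
Specimen A: 2551 laminae at 3 years each span 2551 × 3 = 7653 years.
A: 698.7 mm over 7653 years gives 698.7 / 7653 ≈ 0.091 mm/year.
B spans 492.1 / 0.091 = 5407.69 years; at 3 years per lamina that is 5407.69 / 3 ≈ 1803 laminae.

1803 laminae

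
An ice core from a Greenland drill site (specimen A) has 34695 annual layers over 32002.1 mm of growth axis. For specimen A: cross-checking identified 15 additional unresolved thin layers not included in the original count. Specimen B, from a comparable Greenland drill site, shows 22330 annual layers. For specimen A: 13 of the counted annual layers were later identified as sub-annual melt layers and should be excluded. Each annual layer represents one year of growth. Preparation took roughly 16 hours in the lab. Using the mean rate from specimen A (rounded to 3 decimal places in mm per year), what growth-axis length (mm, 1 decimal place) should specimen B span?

20588.3 mm

Specimen A: adjusted count: 34695 − 13 + 15 = 34697 annual layers.
A: 32002.1 mm over 34697 years gives 32002.1 / 34697 ≈ 0.922 mm/yr.
For B, 0.922 mm/year × 22330 years = 20588.3 mm.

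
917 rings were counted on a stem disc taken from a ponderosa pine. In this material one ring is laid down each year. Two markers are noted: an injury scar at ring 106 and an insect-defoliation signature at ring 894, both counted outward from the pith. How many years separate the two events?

Separation: 894 − 106 = 788 rings.
That is 788 years at one ring per year.

788 years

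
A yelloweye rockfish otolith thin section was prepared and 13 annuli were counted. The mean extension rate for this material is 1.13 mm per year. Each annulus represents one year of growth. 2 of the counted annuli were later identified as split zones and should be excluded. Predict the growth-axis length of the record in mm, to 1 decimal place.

Correcting the raw count gives 13 − 2 = 11 true annuli.
11 years at 1.13 mm/year gives 1.13 × 11 = 12.4 mm.

12.4 mm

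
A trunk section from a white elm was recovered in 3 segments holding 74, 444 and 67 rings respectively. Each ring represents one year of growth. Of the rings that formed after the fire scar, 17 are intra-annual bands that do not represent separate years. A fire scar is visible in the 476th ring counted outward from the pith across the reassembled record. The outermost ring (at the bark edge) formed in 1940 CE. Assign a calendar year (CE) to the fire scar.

1848 CE

Total rings = 74 + 444 + 67 = 585.
Between ring 476 and the bark edge there are 585 − 476 = 109 rings.
Removing the 17 false rings leaves 109 − 17 = 92 true rings beyond the fire scar.
The ring at the bark edge is 1940 CE, so the fire scar dates to 1940 − 92 = 1848 CE.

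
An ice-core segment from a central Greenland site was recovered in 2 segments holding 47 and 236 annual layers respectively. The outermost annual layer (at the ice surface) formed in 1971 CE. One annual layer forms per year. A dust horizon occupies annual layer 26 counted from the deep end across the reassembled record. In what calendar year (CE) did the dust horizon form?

1714 CE

Total annual layers = 47 + 236 = 283.
Between annual layer 26 and the ice surface there are 283 − 26 = 257 annual layers.
Counting back 257 years from 1971 CE places the dust horizon in 1971 − 257 = 1714 CE.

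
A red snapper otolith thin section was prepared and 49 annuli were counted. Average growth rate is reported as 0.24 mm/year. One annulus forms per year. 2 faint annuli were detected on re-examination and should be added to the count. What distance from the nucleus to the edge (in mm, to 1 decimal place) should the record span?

12.2 mm

Adjusted count: 49 + 2 = 51 annuli.
Predicted length = 0.24 mm/year × 51 years = 12.2 mm.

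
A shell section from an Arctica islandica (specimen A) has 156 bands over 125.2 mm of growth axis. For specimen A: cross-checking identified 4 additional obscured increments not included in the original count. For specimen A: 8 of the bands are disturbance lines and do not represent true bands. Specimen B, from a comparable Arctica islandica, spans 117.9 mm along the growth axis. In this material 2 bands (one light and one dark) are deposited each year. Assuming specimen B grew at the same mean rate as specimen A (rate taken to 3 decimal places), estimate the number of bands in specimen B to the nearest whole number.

Specimen A: true band count = 156 − 8 + 4 = 152.
Specimen A: dividing by 2 bands per year: 152 / 2 = 76 years.
A: 125.2 mm over 76 years gives 125.2 / 76 ≈ 1.647 mm/yr.
For B, 117.9 / 1.647 = 71.58 years; at 2 bands per year that is 71.58 × 2 ≈ 143 bands.

143 bands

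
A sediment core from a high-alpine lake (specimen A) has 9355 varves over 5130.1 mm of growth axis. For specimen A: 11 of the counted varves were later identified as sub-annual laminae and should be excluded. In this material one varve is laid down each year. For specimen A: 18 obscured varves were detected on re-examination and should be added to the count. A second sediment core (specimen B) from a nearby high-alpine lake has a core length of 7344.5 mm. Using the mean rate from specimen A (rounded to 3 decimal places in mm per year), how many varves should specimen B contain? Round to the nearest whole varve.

13402 varves

Specimen A: after corrections the count is 9355 − 11 + 18 = 9362 varves.
A: Mean rate = 5130.1 mm / 9362 years ≈ 0.548 mm/year.
For B, 7344.5 / 0.548 = 13402.37 years ≈ 13402 varves.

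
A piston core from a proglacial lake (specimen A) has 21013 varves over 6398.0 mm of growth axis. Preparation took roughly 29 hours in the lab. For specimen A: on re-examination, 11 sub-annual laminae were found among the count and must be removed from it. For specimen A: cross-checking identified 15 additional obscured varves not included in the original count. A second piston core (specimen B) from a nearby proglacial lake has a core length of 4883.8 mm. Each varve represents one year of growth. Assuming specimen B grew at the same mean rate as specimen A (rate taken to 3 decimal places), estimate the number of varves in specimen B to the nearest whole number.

16065 varves

Specimen A: adjusted count: 21013 − 11 + 15 = 21017 varves.
A: Extension rate ≈ 6398.0 / 21017 = 0.304 mm per year.
B spans 4883.8 / 0.304 = 16065.13 years ≈ 16065 varves.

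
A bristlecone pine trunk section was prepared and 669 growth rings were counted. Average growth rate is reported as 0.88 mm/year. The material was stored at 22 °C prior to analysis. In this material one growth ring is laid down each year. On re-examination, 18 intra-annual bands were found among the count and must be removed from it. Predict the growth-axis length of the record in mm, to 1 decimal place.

Adjusted count: 669 − 18 = 651 growth rings.
Predicted length = 0.88 mm/year × 651 years = 572.9 mm.

572.9 mm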